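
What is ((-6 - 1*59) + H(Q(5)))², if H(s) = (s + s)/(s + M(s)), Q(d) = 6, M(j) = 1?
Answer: 196249/49 ≈ 4005.1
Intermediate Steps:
H(s) = 2*s/(1 + s) (H(s) = (s + s)/(s + 1) = (2*s)/(1 + s) = 2*s/(1 + s))
((-6 - 1*59) + H(Q(5)))² = ((-6 - 1*59) + 2*6/(1 + 6))² = ((-6 - 59) + 2*6/7)² = (-65 + 2*6*(⅐))² = (-65 + 12/7)² = (-443/7)² = 196249/49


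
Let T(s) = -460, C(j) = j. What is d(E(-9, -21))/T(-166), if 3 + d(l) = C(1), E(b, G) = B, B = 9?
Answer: 1/230 ≈ 0.0043478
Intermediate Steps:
E(b, G) = 9
d(l) = -2 (d(l) = -3 + 1 = -2)
d(E(-9, -21))/T(-166) = -2/(-460) = -2*(-1/460) = 1/230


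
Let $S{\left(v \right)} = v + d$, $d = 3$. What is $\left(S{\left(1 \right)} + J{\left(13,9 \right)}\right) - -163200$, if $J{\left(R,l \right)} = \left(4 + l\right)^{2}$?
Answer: $163373$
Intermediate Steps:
$S{\left(v \right)} = 3 + v$ ($S{\left(v \right)} = v + 3 = 3 + v$)
$\left(S{\left(1 \right)} + J{\left(13,9 \right)}\right) - -163200 = \left(\left(3 + 1\right) + \left(4 + 9\right)^{2}\right) - -163200 = \left(4 + 13^{2}\right) + 163200 = \left(4 + 169\right) + 163200 = 173 + 163200 = 163373$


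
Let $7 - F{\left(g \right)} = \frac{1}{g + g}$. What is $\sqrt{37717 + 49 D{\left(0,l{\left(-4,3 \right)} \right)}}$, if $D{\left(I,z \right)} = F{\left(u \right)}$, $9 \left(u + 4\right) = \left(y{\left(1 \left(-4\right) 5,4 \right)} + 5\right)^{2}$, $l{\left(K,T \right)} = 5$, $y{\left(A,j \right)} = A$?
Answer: $\frac{\sqrt{1370118}}{6} \approx 195.09$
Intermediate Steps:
$u = 21$ ($u = -4 + \frac{\left(1 \left(-4\right) 5 + 5\right)^{2}}{9} = -4 + \frac{\left(\left(-4\right) 5 + 5\right)^{2}}{9} = -4 + \frac{\left(-20 + 5\right)^{2}}{9} = -4 + \frac{\left(-15\right)^{2}}{9} = -4 + \frac{1}{9} \cdot 225 = -4 + 25 = 21$)
$F{\left(g \right)} = 7 - \frac{1}{2 g}$ ($F{\left(g \right)} = 7 - \frac{1}{g + g} = 7 - \frac{1}{2 g}$)
$D{\left(I,z \right)} = \frac{293}{42}$ ($D{\left(I,z \right)} = 7 - \frac{1}{2 \cdot 21} = 7 - \frac{1}{42} = \frac{293}{42}$)
$\sqrt{37717 + 49 D{\left(0,l{\left(-4,3 \right)} \right)}} = \sqrt{37717 + 49 \cdot \frac{293}{42}} = \sqrt{37717 + \frac{2051}{6}} = \sqrt{\frac{228353}{6}} = \frac{\sqrt{1370118}}{6}$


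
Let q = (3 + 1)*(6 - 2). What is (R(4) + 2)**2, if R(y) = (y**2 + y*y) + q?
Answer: 2500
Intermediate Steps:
q = 16 (q = 4*4 = 16)
R(y) = 16 + 2*y**2 (R(y) = (y**2 + y*y) + 16 = (y**2 + y**2) + 16 = 2*y**2 + 16 = 16 + 2*y**2)
(R(4) + 2)**2 = ((16 + 2*4**2) + 2)**2 = ((16 + 2*16) + 2)**2 = ((16 + 32) + 2)**2 = (48 + 2)**2 = 50**2 = 2500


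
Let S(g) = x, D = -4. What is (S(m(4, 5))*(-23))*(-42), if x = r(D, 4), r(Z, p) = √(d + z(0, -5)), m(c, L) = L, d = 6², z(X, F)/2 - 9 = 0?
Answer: 2898*√6 ≈ 7098.6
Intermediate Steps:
z(X, F) = 18 (z(X, F) = 18 + 2*0 = 18 + 0 = 18)
d = 36
r(Z, p) = 3*√6 (r(Z, p) = √(36 + 18) = √54 = 3*√6)
x = 3*√6 ≈ 7.3485
S(g) = 3*√6
(S(m(4, 5))*(-23))*(-42) = ((3*√6)*(-23))*(-42) = -69*√6*(-42) = 2898*√6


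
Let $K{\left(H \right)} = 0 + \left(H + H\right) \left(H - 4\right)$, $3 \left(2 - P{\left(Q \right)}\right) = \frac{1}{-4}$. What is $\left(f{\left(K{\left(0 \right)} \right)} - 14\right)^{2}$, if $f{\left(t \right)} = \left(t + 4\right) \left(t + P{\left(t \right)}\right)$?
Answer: $\frac{289}{9} \approx 32.111$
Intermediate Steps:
$P{\left(Q \right)} = \frac{25}{12}$ ($P{\left(Q \right)} = 2 - \frac{1}{3 \left(-4\right)} = 2 - - \frac{1}{12} = 2 + \frac{1}{12} = \frac{25}{12}$)
$K{\left(H \right)} = 2 H \left(-4 + H\right)$ ($K{\left(H \right)} = 0 + 2 H \left(-4 + H\right) = 2 H \left(-4 + H\right)$)
$f{\left(t \right)} = \left(4 + t\right) \left(\frac{25}{12} + t\right)$ ($f{\left(t \right)} = \left(t + 4\right) \left(t + \frac{25}{12}\right) = \left(4 + t\right) \left(\frac{25}{12} + t\right)$)
$\left(f{\left(K{\left(0 \right)} \right)} - 14\right)^{2} = \left(\left(\frac{25}{3} + \left(2 \cdot 0 \left(-4 + 0\right)\right)^{2} + \frac{73 \cdot 2 \cdot 0 \left(-4 + 0\right)}{12}\right) - 14\right)^{2} = \left(\left(\frac{25}{3} + \left(2 \cdot 0 \left(-4\right)\right)^{2} + \frac{73 \cdot 2 \cdot 0 \left(-4\right)}{12}\right) - 14\right)^{2} = \left(\left(\frac{25}{3} + 0^{2} + \frac{73}{12} \cdot 0\right) - 14\right)^{2} = \left(\left(\frac{25}{3} + 0 + 0\right) - 14\right)^{2} = \left(\frac{25}{3} - 14\right)^{2} = \left(- \frac{17}{3}\right)^{2} = \frac{289}{9}$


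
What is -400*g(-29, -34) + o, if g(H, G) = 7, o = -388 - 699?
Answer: -3887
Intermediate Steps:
o = -1087
-400*g(-29, -34) + o = -400*7 - 1087 = -2800 - 1087 = -3887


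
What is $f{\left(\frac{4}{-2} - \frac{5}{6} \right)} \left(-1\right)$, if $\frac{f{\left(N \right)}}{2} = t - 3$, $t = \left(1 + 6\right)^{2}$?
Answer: $-92$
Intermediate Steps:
$t = 49$ ($t = 7^{2} = 49$)
$f{\left(N \right)} = 92$ ($f{\left(N \right)} = 2 \left(49 - 3\right) = 2 \cdot 46 = 92$)
$f{\left(\frac{4}{-2} - \frac{5}{6} \right)} \left(-1\right) = 92 \left(-1\right) = -92$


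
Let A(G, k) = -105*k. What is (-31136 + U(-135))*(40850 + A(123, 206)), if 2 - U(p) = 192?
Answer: -602085720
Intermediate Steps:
U(p) = -190 (U(p) = 2 - 1*192 = 2 - 192 = -190)
(-31136 + U(-135))*(40850 + A(123, 206)) = (-31136 - 190)*(40850 - 105*206) = -31326*(40850 - 21630) = -31326*19220 = -602085720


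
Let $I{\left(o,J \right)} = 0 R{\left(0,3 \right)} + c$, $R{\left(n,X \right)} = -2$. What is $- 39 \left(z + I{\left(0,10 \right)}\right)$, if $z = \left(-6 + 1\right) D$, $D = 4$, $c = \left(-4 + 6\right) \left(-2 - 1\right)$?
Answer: $1014$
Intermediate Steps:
$c = -6$ ($c = 2 \left(-3\right) = -6$)
$I{\left(o,J \right)} = -6$ ($I{\left(o,J \right)} = 0 \left(-2\right) - 6 = 0 - 6 = -6$)
$z = -20$ ($z = \left(-6 + 1\right) 4 = \left(-5\right) 4 = -20$)
$- 39 \left(z + I{\left(0,10 \right)}\right) = - 39 \left(-20 - 6\right) = \left(-39\right) \left(-26\right) = 1014$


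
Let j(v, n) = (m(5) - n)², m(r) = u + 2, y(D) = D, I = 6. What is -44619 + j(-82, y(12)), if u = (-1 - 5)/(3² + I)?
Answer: -1112771/25 ≈ -44511.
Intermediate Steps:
u = -⅖ (u = (-1 - 5)/(3² + 6) = -6/(9 + 6) = -6/15 = -6*1/15 = -⅖ ≈ -0.40000)
m(r) = 8/5 (m(r) = -⅖ + 2 = 8/5)
j(v, n) = (8/5 - n)²
-44619 + j(-82, y(12)) = -44619 + (-8 + 5*12)²/25 = -44619 + (-8 + 60)²/25 = -44619 + (1/25)*52² = -44619 + (1/25)*2704 = -44619 + 2704/25 = -1112771/25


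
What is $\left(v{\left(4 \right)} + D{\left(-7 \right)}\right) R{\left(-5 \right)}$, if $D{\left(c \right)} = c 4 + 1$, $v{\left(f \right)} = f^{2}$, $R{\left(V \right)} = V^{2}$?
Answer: $-275$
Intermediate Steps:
$D{\left(c \right)} = 1 + 4 c$ ($D{\left(c \right)} = 4 c + 1 = 1 + 4 c$)
$\left(v{\left(4 \right)} + D{\left(-7 \right)}\right) R{\left(-5 \right)} = \left(4^{2} + \left(1 + 4 \left(-7\right)\right)\right) \left(-5\right)^{2} = \left(16 + \left(1 - 28\right)\right) 25 = \left(16 - 27\right) 25 = \left(-11\right) 25 = -275$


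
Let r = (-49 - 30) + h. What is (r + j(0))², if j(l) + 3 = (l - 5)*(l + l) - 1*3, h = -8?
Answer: 8649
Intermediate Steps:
r = -87 (r = (-49 - 30) - 8 = -79 - 8 = -87)
j(l) = -6 + 2*l*(-5 + l) (j(l) = -3 + ((l - 5)*(l + l) - 1*3) = -3 + ((-5 + l)*(2*l) - 3) = -3 + (2*l*(-5 + l) - 3) = -3 + (-3 + 2*l*(-5 + l)) = -6 + 2*l*(-5 + l))
(r + j(0))² = (-87 + (-6 - 10*0 + 2*0²))² = (-87 + (-6 + 0 + 2*0))² = (-87 + (-6 + 0 + 0))² = (-87 - 6)² = (-93)² = 8649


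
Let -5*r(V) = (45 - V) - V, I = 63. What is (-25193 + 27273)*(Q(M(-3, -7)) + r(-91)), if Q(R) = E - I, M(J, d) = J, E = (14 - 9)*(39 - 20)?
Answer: -27872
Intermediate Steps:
E = 95 (E = 5*19 = 95)
Q(R) = 32 (Q(R) = 95 - 1*63 = 95 - 63 = 32)
r(V) = -9 + 2*V/5 (r(V) = -((45 - V) - V)/5 = -(45 - 2*V)/5 = -9 + 2*V/5)
(-25193 + 27273)*(Q(M(-3, -7)) + r(-91)) = (-25193 + 27273)*(32 + (-9 + (2/5)*(-91))) = 2080*(32 + (-9 - 182/5)) = 2080*(32 - 227/5) = 2080*(-67/5) = -27872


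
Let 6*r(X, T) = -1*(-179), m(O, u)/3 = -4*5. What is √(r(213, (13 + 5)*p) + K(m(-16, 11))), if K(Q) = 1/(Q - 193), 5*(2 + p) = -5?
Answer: √68736558/1518 ≈ 5.4616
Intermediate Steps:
p = -3 (p = -2 + (⅕)*(-5) = -2 - 1 = -3)
m(O, u) = -60 (m(O, u) = 3*(-4*5) = 3*(-20) = -60)
r(X, T) = 179/6 (r(X, T) = (-1*(-179))/6 = (⅙)*179 = 179/6)
K(Q) = 1/(-193 + Q)
√(r(213, (13 + 5)*p) + K(m(-16, 11))) = √(179/6 + 1/(-193 - 60)) = √(179/6 + 1/(-253)) = √(179/6 - 1/253) = √(45281/1518) = √68736558/1518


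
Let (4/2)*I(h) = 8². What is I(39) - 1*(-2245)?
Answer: 2277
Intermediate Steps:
I(h) = 32 (I(h) = (½)*8² = (½)*64 = 32)
I(39) - 1*(-2245) = 32 - 1*(-2245) = 32 + 2245 = 2277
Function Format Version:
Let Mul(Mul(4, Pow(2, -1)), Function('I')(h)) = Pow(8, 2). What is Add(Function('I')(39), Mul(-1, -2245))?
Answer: 2277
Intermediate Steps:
Function('I')(h) = 32 (Function('I')(h) = Mul(Rational(1, 2), Pow(8, 2)) = Mul(Rational(1, 2), 64) = 32)
Add(Function('I')(39), Mul(-1, -2245)) = Add(32, Mul(-1, -2245)) = Add(32, 2245) = 2277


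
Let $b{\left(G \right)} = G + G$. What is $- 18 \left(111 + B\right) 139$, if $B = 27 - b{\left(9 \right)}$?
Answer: $-300240$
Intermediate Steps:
$b{\left(G \right)} = 2 G$
$B = 9$ ($B = 27 - 2 \cdot 9 = 27 - 18 = 9$)
$- 18 \left(111 + B\right) 139 = - 18 \left(111 + 9\right) 139 = - 18 \cdot 120 \cdot 139 = \left(-18\right) 16680 = -300240$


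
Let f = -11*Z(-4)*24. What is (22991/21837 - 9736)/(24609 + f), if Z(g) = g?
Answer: -212582041/560446605 ≈ -0.37931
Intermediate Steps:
f = 1056 (f = -11*(-4)*24 = 44*24 = 1056)
(22991/21837 - 9736)/(24609 + f) = (22991/21837 - 9736)/(24609 + 1056) = (22991*(1/21837) - 9736)/25665 = (22991/21837 - 9736)*(1/25665) = -212582041/21837*1/25665 = -212582041/560446605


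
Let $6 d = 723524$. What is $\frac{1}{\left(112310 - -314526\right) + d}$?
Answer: $\frac{3}{1642270} \approx 1.8267 \cdot 10^{-6}$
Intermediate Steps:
$d = \frac{361762}{3}$ ($d = \frac{1}{6} \cdot 723524 = \frac{361762}{3} \approx 1.2059 \cdot 10^{5}$)
$\frac{1}{\left(112310 - -314526\right) + d} = \frac{1}{\left(112310 - -314526\right) + \frac{361762}{3}} = \frac{1}{\left(112310 + 314526\right) + \frac{361762}{3}} = \frac{1}{426836 + \frac{361762}{3}} = \frac{1}{\frac{1642270}{3}} = \frac{3}{1642270}$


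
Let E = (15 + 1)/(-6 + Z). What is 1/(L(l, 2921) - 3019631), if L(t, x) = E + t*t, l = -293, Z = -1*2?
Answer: -1/2933784 ≈ -3.4086e-7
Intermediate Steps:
Z = -2
E = -2 (E = (15 + 1)/(-6 - 2) = 16/(-8) = 16*(-1/8) = -2)
L(t, x) = -2 + t**2 (L(t, x) = -2 + t*t = -2 + t**2)
1/(L(l, 2921) - 3019631) = 1/((-2 + (-293)**2) - 3019631) = 1/((-2 + 85849) - 3019631) = 1/(85847 - 3019631) = 1/(-2933784) = -1/2933784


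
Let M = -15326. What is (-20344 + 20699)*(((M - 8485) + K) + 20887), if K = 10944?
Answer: 2847100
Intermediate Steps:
(-20344 + 20699)*(((M - 8485) + K) + 20887) = (-20344 + 20699)*(((-15326 - 8485) + 10944) + 20887) = 355*((-23811 + 10944) + 20887) = 355*(-12867 + 20887) = 355*8020 = 2847100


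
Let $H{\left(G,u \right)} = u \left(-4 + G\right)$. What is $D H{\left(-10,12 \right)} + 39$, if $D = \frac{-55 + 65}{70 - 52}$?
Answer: $- \frac{163}{3} \approx -54.333$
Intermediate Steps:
$D = \frac{5}{9}$ ($D = \frac{10}{18} = 10 \cdot \frac{1}{18} = \frac{5}{9} \approx 0.55556$)
$D H{\left(-10,12 \right)} + 39 = \frac{5 \cdot 12 \left(-4 - 10\right)}{9} + 39 = \frac{5 \cdot 12 \left(-14\right)}{9} + 39 = \frac{5}{9} \left(-168\right) + 39 = - \frac{280}{3} + 39 = - \frac{163}{3}$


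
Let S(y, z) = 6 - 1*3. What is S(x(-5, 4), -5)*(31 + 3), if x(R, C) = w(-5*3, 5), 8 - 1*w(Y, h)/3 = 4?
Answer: 102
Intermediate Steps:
w(Y, h) = 12 (w(Y, h) = 24 - 3*4 = 24 - 12 = 12)
x(R, C) = 12
S(y, z) = 3 (S(y, z) = 6 - 3 = 3)
S(x(-5, 4), -5)*(31 + 3) = 3*(31 + 3) = 3*34 = 102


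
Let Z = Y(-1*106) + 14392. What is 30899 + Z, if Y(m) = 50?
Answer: 45341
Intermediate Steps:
Z = 14442 (Z = 50 + 14392 = 14442)
30899 + Z = 30899 + 14442 = 45341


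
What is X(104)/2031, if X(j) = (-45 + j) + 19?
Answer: 26/677 ≈ 0.038405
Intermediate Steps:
X(j) = -26 + j
X(104)/2031 = (-26 + 104)/2031 = 78*(1/2031) = 26/677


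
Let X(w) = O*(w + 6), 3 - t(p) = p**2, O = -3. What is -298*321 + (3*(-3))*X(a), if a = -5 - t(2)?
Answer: -95604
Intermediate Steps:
t(p) = 3 - p**2
a = -4 (a = -5 - (3 - 1*2**2) = -5 - (3 - 1*4) = -5 - (3 - 4) = -5 - 1*(-1) = -5 + 1 = -4)
X(w) = -18 - 3*w (X(w) = -3*(w + 6) = -3*(6 + w) = -18 - 3*w)
-298*321 + (3*(-3))*X(a) = -298*321 + (3*(-3))*(-18 - 3*(-4)) = -95658 - 9*(-18 + 12) = -95658 - 9*(-6) = -95658 + 54 = -95604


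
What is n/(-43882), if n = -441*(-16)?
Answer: -3528/21941 ≈ -0.16079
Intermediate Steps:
n = 7056
n/(-43882) = 7056/(-43882) = 7056*(-1/43882) = -3528/21941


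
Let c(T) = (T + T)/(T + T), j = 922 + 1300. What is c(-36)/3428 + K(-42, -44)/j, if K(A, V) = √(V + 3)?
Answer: 1/3428 + I*√41/2222 ≈ 0.00029172 + 0.0028817*I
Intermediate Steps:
j = 2222
c(T) = 1 (c(T) = (2*T)/((2*T)) = (2*T)*(1/(2*T)) = 1)
K(A, V) = √(3 + V)
c(-36)/3428 + K(-42, -44)/j = 1/3428 + √(3 - 44)/2222 = 1*(1/3428) + √(-41)*(1/2222) = 1/3428 + (I*√41)*(1/2222) = 1/3428 + I*√41/2222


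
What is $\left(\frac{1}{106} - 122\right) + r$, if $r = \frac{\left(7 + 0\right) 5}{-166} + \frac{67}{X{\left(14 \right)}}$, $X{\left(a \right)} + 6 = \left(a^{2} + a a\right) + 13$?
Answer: $- \frac{214193303}{1755201} \approx -122.03$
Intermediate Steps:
$X{\left(a \right)} = 7 + 2 a^{2}$ ($X{\left(a \right)} = -6 + \left(\left(a^{2} + a a\right) + 13\right) = -6 + \left(\left(a^{2} + a^{2}\right) + 13\right) = -6 + \left(2 a^{2} + 13\right) = -6 + \left(13 + 2 a^{2}\right) = 7 + 2 a^{2}$)
$r = - \frac{2843}{66234}$ ($r = \frac{\left(7 + 0\right) 5}{-166} + \frac{67}{7 + 2 \cdot 14^{2}} = 7 \cdot 5 \left(- \frac{1}{166}\right) + \frac{67}{7 + 2 \cdot 196} = 35 \left(- \frac{1}{166}\right) + \frac{67}{7 + 392} = - \frac{35}{166} + \frac{67}{399} = - \frac{2843}{66234} \approx -0.042924$)
$\left(\frac{1}{106} - 122\right) + r = \left(\frac{1}{106} - 122\right) - \frac{2843}{66234} = - \frac{12931}{106} - \frac{2843}{66234} = - \frac{214193303}{1755201}$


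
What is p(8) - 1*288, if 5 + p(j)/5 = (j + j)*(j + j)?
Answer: 967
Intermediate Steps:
p(j) = -25 + 20*j**2 (p(j) = -25 + 5*((j + j)*(j + j)) = -25 + 5*((2*j)*(2*j)) = -25 + 5*(4*j**2) = -25 + 20*j**2)
p(8) - 1*288 = (-25 + 20*8**2) - 1*288 = (-25 + 20*64) - 288 = (-25 + 1280) - 288 = 1255 - 288 = 967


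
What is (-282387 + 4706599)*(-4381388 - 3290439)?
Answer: -33941789075324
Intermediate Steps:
(-282387 + 4706599)*(-4381388 - 3290439) = 4424212*(-7671827) = -33941789075324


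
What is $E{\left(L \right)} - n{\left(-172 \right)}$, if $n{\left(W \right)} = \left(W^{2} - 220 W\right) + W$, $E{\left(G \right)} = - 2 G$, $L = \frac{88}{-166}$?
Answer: $- \frac{5581828}{83} \approx -67251.0$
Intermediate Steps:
$L = - \frac{44}{83}$ ($L = 88 \left(- \frac{1}{166}\right) = - \frac{44}{83} \approx -0.53012$)
$n{\left(W \right)} = W^{2} - 219 W$
$E{\left(L \right)} - n{\left(-172 \right)} = \left(-2\right) \left(- \frac{44}{83}\right) - - 172 \left(-219 - 172\right) = \frac{88}{83} - \left(-172\right) \left(-391\right) = \frac{88}{83} - 67252 = - \frac{5581828}{83}$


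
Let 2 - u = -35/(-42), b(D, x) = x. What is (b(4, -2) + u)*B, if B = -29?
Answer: 145/6 ≈ 24.167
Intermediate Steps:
u = 7/6 (u = 2 - (-35)/(-42) = 2 - (-35)*(-1)/42 = 2 - 1*⅚ = 2 - ⅚ = 7/6 ≈ 1.1667)
(b(4, -2) + u)*B = (-2 + 7/6)*(-29) = -⅚*(-29) = 145/6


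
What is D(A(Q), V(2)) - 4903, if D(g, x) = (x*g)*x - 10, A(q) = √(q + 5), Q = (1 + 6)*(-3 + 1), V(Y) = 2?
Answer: -4913 + 12*I ≈ -4913.0 + 12.0*I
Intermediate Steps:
Q = -14 (Q = 7*(-2) = -14)
A(q) = √(5 + q)
D(g, x) = -10 + g*x² (D(g, x) = (g*x)*x - 10 = g*x² - 10 = -10 + g*x²)
D(A(Q), V(2)) - 4903 = (-10 + √(5 - 14)*2²) - 4903 = (-10 + √(-9)*4) - 4903 = (-10 + (3*I)*4) - 4903 = (-10 + 12*I) - 4903 = -4913 + 12*I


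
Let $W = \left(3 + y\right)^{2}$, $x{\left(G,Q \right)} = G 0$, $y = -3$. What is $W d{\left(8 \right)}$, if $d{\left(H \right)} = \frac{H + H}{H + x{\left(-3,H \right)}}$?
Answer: $0$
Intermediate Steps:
$x{\left(G,Q \right)} = 0$
$d{\left(H \right)} = 2$ ($d{\left(H \right)} = \frac{H + H}{H + 0} = \frac{2 H}{H} = 2$)
$W = 0$ ($W = \left(3 - 3\right)^{2} = 0^{2} = 0$)
$W d{\left(8 \right)} = 0 \cdot 2 = 0$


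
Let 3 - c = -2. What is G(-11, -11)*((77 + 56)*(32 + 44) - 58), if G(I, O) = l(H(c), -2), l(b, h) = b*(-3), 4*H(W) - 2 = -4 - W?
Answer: 105525/2 ≈ 52763.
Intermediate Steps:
c = 5 (c = 3 - 1*(-2) = 3 + 2 = 5)
H(W) = -½ - W/4 (H(W) = ½ + (-4 - W)/4 = ½ + (-1 - W/4) = -½ - W/4)
l(b, h) = -3*b
G(I, O) = 21/4 (G(I, O) = -3*(-½ - ¼*5) = -3*(-½ - 5/4) = -3*(-7/4) = 21/4)
G(-11, -11)*((77 + 56)*(32 + 44) - 58) = 21*((77 + 56)*(32 + 44) - 58)/4 = 21*(133*76 - 58)/4 = 21*(10108 - 58)/4 = (21/4)*10050 = 105525/2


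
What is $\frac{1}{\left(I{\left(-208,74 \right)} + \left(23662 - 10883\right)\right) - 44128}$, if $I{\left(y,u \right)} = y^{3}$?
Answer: $- \frac{1}{9030261} \approx -1.1074 \cdot 10^{-7}$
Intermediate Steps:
$\frac{1}{\left(I{\left(-208,74 \right)} + \left(23662 - 10883\right)\right) - 44128} = \frac{1}{\left(\left(-208\right)^{3} + \left(23662 - 10883\right)\right) - 44128} = \frac{1}{\left(-8998912 + 12779\right) - 44128} = \frac{1}{-8986133 - 44128} = \frac{1}{-9030261} = - \frac{1}{9030261}$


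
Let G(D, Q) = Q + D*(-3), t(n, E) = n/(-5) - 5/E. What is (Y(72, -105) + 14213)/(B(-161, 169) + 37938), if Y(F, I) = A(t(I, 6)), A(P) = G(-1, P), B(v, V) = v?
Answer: 85417/226662 ≈ 0.37685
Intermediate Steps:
t(n, E) = -5/E - n/5 (t(n, E) = n*(-1/5) - 5/E = -n/5 - 5/E = -5/E - n/5)
G(D, Q) = Q - 3*D
A(P) = 3 + P (A(P) = P - 3*(-1) = P + 3 = 3 + P)
Y(F, I) = 13/6 - I/5 (Y(F, I) = 3 + (-5/6 - I/5) = 13/6 - I/5)
(Y(72, -105) + 14213)/(B(-161, 169) + 37938) = ((13/6 - 1/5*(-105)) + 14213)/(-161 + 37938) = ((13/6 + 21) + 14213)/37777 = (139/6 + 14213)*(1/37777) = (85417/6)*(1/37777) = 85417/226662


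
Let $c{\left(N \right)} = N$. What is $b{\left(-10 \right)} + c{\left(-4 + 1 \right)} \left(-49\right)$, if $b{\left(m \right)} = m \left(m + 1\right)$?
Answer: $237$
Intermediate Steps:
$b{\left(m \right)} = m \left(1 + m\right)$
$b{\left(-10 \right)} + c{\left(-4 + 1 \right)} \left(-49\right) = - 10 \left(1 - 10\right) + \left(-4 + 1\right) \left(-49\right) = \left(-10\right) \left(-9\right) - -147 = 90 + 147 = 237$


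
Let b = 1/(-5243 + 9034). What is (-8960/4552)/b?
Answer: -4245920/569 ≈ -7462.1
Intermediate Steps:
b = 1/3791 ≈ 0.00026378
(-8960/4552)/b = (-8960/4552)/(1/3791) = -8960*1/4552*3791 = -1120/569*3791 = -4245920/569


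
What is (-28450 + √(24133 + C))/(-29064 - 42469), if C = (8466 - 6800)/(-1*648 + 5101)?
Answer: 28450/71533 - √478545719495/318536449 ≈ 0.39555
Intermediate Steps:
C = 1666/4453 (C = 1666/(-648 + 5101) = 1666/4453 ≈ 0.37413)
(-28450 + √(24133 + C))/(-29064 - 42469) = (-28450 + √(24133 + 1666/4453))/(-29064 - 42469) = (-28450 + √(107465915/4453))/(-71533) = (-28450 + √478545719495/4453)*(-1/71533) = 28450/71533 - √478545719495/318536449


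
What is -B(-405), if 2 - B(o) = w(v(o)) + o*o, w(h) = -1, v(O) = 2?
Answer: 164022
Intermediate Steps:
B(o) = 3 - o² (B(o) = 2 - (-1 + o*o) = 2 - (-1 + o²) = 2 + (1 - o²) = 3 - o²)
-B(-405) = -(3 - 1*(-405)²) = -(3 - 1*164025) = -(3 - 164025) = -1*(-164022) = 164022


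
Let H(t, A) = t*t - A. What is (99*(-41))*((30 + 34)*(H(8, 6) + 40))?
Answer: -25458048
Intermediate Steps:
H(t, A) = t² - A
(99*(-41))*((30 + 34)*(H(8, 6) + 40)) = (99*(-41))*((30 + 34)*((8² - 1*6) + 40)) = -259776*((64 - 6) + 40) = -259776*(58 + 40) = -259776*98 = -4059*6272 = -25458048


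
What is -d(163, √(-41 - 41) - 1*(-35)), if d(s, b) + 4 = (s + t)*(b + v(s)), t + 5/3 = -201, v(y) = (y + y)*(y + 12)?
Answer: 6793127/3 + 119*I*√82/3 ≈ 2.2644e+6 + 359.2*I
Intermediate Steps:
v(y) = 2*y*(12 + y) (v(y) = (2*y)*(12 + y) = 2*y*(12 + y))
t = -608/3 (t = -5/3 - 201 = -608/3 ≈ -202.67)
d(s, b) = -4 + (-608/3 + s)*(b + 2*s*(12 + s)) (d(s, b) = -4 + (s - 608/3)*(b + 2*s*(12 + s)) = -4 + (-608/3 + s)*(b + 2*s*(12 + s)))
-d(163, √(-41 - 41) - 1*(-35)) = -(-4 - 4864*163 + 2*163³ - 1144/3*163² - 608*(√(-41 - 41) - 1*(-35))/3 + (√(-41 - 41) - 1*(-35))*163) = -(-4 - 792832 + 2*4330747 - 1144/3*26569 - 608*(√(-82) + 35)/3 + (√(-82) + 35)*163) = -(-4 - 792832 + 8661494 - 30394936/3 - 608*(I*√82 + 35)/3 + (I*√82 + 35)*163) = -(-4 - 792832 + 8661494 - 30394936/3 - 608*(35 + I*√82)/3 + (35 + I*√82)*163) = -(-4 - 792832 + 8661494 - 30394936/3 + (-21280/3 - 608*I*√82/3) + (5705 + 163*I*√82)) = -(-6793127/3 - 119*I*√82/3) = 6793127/3 + 119*I*√82/3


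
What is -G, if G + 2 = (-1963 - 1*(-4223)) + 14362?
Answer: -16620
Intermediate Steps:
G = 16620 (G = -2 + ((-1963 - 1*(-4223)) + 14362) = -2 + ((-1963 + 4223) + 14362) = -2 + (2260 + 14362) = -2 + 16622 = 16620)
-G = -1*16620 = -16620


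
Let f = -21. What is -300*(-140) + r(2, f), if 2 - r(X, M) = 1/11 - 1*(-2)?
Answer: 461999/11 ≈ 42000.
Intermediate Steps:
r(X, M) = -1/11 (r(X, M) = 2 - (1/11 - 1*(-2)) = 2 - (1/11 + 2) = 2 - 1*23/11 = 2 - 23/11 = -1/11)
-300*(-140) + r(2, f) = -300*(-140) - 1/11 = 42000 - 1/11 = 461999/11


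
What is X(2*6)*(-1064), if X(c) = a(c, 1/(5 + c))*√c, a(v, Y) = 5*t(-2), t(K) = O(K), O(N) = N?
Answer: 21280*√3 ≈ 36858.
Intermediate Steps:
t(K) = K
a(v, Y) = -10 (a(v, Y) = 5*(-2) = -10)
X(c) = -10*√c
X(2*6)*(-1064) = -10*2*√3*(-1064) = -20*√3*(-1064) = 21280*√3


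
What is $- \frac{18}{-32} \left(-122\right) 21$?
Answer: $- \frac{11529}{8} \approx -1441.1$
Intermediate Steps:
$- \frac{18}{-32} \left(-122\right) 21 = \left(-18\right) \left(- \frac{1}{32}\right) \left(-122\right) 21 = \frac{9}{16} \left(-122\right) 21 = \left(- \frac{549}{8}\right) 21 = - \frac{11529}{8}$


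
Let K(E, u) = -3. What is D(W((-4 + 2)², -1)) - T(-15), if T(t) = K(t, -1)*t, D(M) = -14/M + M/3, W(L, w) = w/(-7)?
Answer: -3002/21 ≈ -142.95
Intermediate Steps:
W(L, w) = -w/7 (W(L, w) = w*(-⅐) = -w/7)
D(M) = -14/M + M/3 (D(M) = -14/M + M*(⅓) = -14/M + M/3)
T(t) = -3*t
D(W((-4 + 2)², -1)) - T(-15) = (-14/((-⅐*(-1))) + (-⅐*(-1))/3) - (-3)*(-15) = (-14/⅐ + (⅓)*(⅐)) - 1*45 = (-14*7 + 1/21) - 45 = (-98 + 1/21) - 45 = -2057/21 - 45 = -3002/21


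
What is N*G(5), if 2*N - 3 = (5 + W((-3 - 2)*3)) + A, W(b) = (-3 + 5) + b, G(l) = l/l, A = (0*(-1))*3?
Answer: -5/2 ≈ -2.5000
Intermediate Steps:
A = 0 (A = 0*3 = 0)
G(l) = 1
W(b) = 2 + b
N = -5/2 (N = 3/2 + ((5 + (2 + (-3 - 2)*3)) + 0)/2 = 3/2 + ((5 + (2 - 5*3)) + 0)/2 = 3/2 + ((5 + (2 - 15)) + 0)/2 = 3/2 + ((5 - 13) + 0)/2 = 3/2 + (-8 + 0)/2 = 3/2 + (½)*(-8) = 3/2 - 4 = -5/2 ≈ -2.5000)
N*G(5) = -5/2*1 = -5/2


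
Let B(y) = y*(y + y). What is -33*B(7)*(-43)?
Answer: 139062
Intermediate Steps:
B(y) = 2*y² (B(y) = y*(2*y) = 2*y²)
-33*B(7)*(-43) = -66*7²*(-43) = -66*49*(-43) = -33*98*(-43) = -3234*(-43) = 139062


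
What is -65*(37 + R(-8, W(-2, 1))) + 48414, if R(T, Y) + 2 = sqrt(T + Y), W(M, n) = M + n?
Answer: 46139 - 195*I ≈ 46139.0 - 195.0*I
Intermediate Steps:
R(T, Y) = -2 + sqrt(T + Y)
-65*(37 + R(-8, W(-2, 1))) + 48414 = -65*(37 + (-2 + sqrt(-8 + (-2 + 1)))) + 48414 = -65*(37 + (-2 + sqrt(-8 - 1))) + 48414 = -65*(37 + (-2 + sqrt(-9))) + 48414 = -65*(37 + (-2 + 3*I)) + 48414 = -65*(35 + 3*I) + 48414 = (-2275 - 195*I) + 48414 = 46139 - 195*I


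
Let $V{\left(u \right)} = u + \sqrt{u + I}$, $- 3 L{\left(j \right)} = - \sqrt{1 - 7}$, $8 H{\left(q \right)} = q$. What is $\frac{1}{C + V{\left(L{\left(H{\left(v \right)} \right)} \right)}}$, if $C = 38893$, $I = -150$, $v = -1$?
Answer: $\frac{3}{116679 + i \sqrt{6} + \sqrt{3} \sqrt{-450 + i \sqrt{6}}} \approx 2.5712 \cdot 10^{-5} - 8.6364 \cdot 10^{-9} i$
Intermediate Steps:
$H{\left(q \right)} = \frac{q}{8}$
$L{\left(j \right)} = \frac{i \sqrt{6}}{3}$ ($L{\left(j \right)} = - \frac{\left(-1\right) \sqrt{1 - 7}}{3} = - \frac{\left(-1\right) \sqrt{-6}}{3} = - \frac{\left(-1\right) i \sqrt{6}}{3} = \frac{i \sqrt{6}}{3}$)
$V{\left(u \right)} = u + \sqrt{-150 + u}$ ($V{\left(u \right)} = u + \sqrt{u - 150} = u + \sqrt{-150 + u}$)
$\frac{1}{C + V{\left(L{\left(H{\left(v \right)} \right)} \right)}} = \frac{1}{38893 + \left(\frac{i \sqrt{6}}{3} + \sqrt{-150 + \frac{i \sqrt{6}}{3}}\right)} = \frac{1}{38893 + \left(\sqrt{-150 + \frac{i \sqrt{6}}{3}} + \frac{i \sqrt{6}}{3}\right)} = \frac{1}{38893 + \sqrt{-150 + \frac{i \sqrt{6}}{3}} + \frac{i \sqrt{6}}{3}}$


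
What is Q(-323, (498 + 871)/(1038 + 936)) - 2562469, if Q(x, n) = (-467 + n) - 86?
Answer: -5059404059/1974 ≈ -2.5630e+6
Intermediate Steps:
Q(x, n) = -553 + n
Q(-323, (498 + 871)/(1038 + 936)) - 2562469 = (-553 + (498 + 871)/(1038 + 936)) - 2562469 = (-553 + 1369/1974) - 2562469 = -1090253/1974 - 2562469 = -5059404059/1974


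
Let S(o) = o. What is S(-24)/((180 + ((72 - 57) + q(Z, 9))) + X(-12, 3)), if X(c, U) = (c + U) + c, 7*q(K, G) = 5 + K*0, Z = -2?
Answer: -168/1223 ≈ -0.13737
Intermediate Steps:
q(K, G) = 5/7 (q(K, G) = (5 + K*0)/7 = (5 + 0)/7 = (⅐)*5 = 5/7)
X(c, U) = U + 2*c (X(c, U) = (U + c) + c = U + 2*c)
S(-24)/((180 + ((72 - 57) + q(Z, 9))) + X(-12, 3)) = -24/((180 + ((72 - 57) + 5/7)) + (3 + 2*(-12))) = -24/((180 + (15 + 5/7)) + (3 - 24)) = -24/((180 + 110/7) - 21) = -24/(1370/7 - 21) = -24/1223/7 = -24*7/1223 = -168/1223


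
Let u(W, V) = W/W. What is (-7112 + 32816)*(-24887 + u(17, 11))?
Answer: -639669744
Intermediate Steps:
u(W, V) = 1
(-7112 + 32816)*(-24887 + u(17, 11)) = (-7112 + 32816)*(-24887 + 1) = 25704*(-24886) = -639669744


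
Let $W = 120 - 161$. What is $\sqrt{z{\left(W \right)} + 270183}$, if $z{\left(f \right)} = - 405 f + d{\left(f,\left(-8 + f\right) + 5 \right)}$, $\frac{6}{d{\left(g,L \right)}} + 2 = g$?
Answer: $\frac{\sqrt{530270754}}{43} \approx 535.53$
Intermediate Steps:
$W = -41$ ($W = 120 - 161 = -41$)
$d{\left(g,L \right)} = \frac{6}{-2 + g}$
$z{\left(f \right)} = - 405 f + \frac{6}{-2 + f}$
$\sqrt{z{\left(W \right)} + 270183} = \sqrt{\frac{3 \left(2 - - 5535 \left(-2 - 41\right)\right)}{-2 - 41} + 270183} = \sqrt{\frac{3 \left(2 - \left(-5535\right) \left(-43\right)\right)}{-43} + 270183} = \sqrt{3 \left(- \frac{1}{43}\right) \left(2 - 238005\right) + 270183} = \sqrt{3 \left(- \frac{1}{43}\right) \left(-238003\right) + 270183} = \sqrt{\frac{714009}{43} + 270183} = \sqrt{\frac{12331878}{43}} = \frac{\sqrt{530270754}}{43}$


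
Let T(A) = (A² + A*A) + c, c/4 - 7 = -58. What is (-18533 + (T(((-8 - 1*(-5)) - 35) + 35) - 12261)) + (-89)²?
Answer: -23059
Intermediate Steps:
c = -204 (c = 28 + 4*(-58) = 28 - 232 = -204)
T(A) = -204 + 2*A² (T(A) = (A² + A*A) - 204 = (A² + A²) - 204 = 2*A² - 204 = -204 + 2*A²)
(-18533 + (T(((-8 - 1*(-5)) - 35) + 35) - 12261)) + (-89)² = (-18533 + ((-204 + 2*(((-8 - 1*(-5)) - 35) + 35)²) - 12261)) + (-89)² = (-18533 + ((-204 + 2*(((-8 + 5) - 35) + 35)²) - 12261)) + 7921 = (-18533 + ((-204 + 2*((-3 - 35) + 35)²) - 12261)) + 7921 = (-18533 + ((-204 + 2*(-38 + 35)²) - 12261)) + 7921 = (-18533 + ((-204 + 2*(-3)²) - 12261)) + 7921 = (-18533 + ((-204 + 2*9) - 12261)) + 7921 = (-18533 + ((-204 + 18) - 12261)) + 7921 = (-18533 + (-186 - 12261)) + 7921 = (-18533 - 12447) + 7921 = -30980 + 7921 = -23059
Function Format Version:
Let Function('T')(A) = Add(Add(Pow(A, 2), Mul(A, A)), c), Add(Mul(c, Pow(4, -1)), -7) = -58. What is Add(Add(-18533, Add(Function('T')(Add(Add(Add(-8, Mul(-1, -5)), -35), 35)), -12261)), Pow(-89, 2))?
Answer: -23059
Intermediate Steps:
c = -204 (c = Add(28, Mul(4, -58)) = Add(28, -232) = -204)
Function('T')(A) = Add(-204, Mul(2, Pow(A, 2))) (Function('T')(A) = Add(Add(Pow(A, 2), Mul(A, A)), -204) = Add(Add(Pow(A, 2), Pow(A, 2)), -204) = Add(Mul(2, Pow(A, 2)), -204) = Add(-204, Mul(2, Pow(A, 2))))
Add(Add(-18533, Add(Function('T')(Add(Add(Add(-8, Mul(-1, -5)), -35), 35)), -12261)), Pow(-89, 2)) = Add(Add(-18533, Add(Add(-204, Mul(2, Pow(Add(Add(Add(-8, Mul(-1, -5)), -35), 35), 2))), -12261)), Pow(-89, 2)) = Add(Add(-18533, Add(Add(-204, Mul(2, Pow(Add(Add(Add(-8, 5), -35), 35), 2))), -12261)), 7921) = Add(Add(-18533, Add(Add(-204, Mul(2, Pow(Add(Add(-3, -35), 35), 2))), -12261)), 7921) = Add(Add(-18533, Add(Add(-204, Mul(2, Pow(Add(-38, 35), 2))), -12261)), 7921) = Add(Add(-18533, Add(Add(-204, Mul(2, Pow(-3, 2))), -12261)), 7921) = Add(Add(-18533, Add(Add(-204, Mul(2, 9)), -12261)), 7921) = Add(Add(-18533, Add(Add(-204, 18), -12261)), 7921) = Add(Add(-18533, Add(-186, -12261)), 7921) = Add(Add(-18533, -12447), 7921) = Add(-30980, 7921) = -23059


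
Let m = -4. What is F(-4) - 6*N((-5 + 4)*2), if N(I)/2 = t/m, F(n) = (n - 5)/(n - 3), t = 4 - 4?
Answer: 9/7 ≈ 1.2857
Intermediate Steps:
t = 0
F(n) = (-5 + n)/(-3 + n)
N(I) = 0 (N(I) = 2*(0/(-4)) = 2*(0*(-¼)) = 2*0 = 0)
F(-4) - 6*N((-5 + 4)*2) = (-5 - 4)/(-3 - 4) - 6*0 = -9/(-7) + 0 = -⅐*(-9) + 0 = 9/7 + 0 = 9/7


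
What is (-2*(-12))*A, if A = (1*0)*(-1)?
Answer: 0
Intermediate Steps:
A = 0 (A = 0*(-1) = 0)
(-2*(-12))*A = -2*(-12)*0 = 24*0 = 0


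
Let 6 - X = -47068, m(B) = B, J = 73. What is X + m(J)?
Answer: 47147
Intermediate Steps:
X = 47074 (X = 6 - 1*(-47068) = 6 + 47068 = 47074)
X + m(J) = 47074 + 73 = 47147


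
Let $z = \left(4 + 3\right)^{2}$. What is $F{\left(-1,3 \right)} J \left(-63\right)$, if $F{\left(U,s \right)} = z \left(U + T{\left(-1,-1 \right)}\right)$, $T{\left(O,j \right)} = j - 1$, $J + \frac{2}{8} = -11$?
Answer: $- \frac{416745}{4} \approx -1.0419 \cdot 10^{5}$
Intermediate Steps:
$J = - \frac{45}{4}$ ($J = - \frac{1}{4} - 11 = - \frac{45}{4} \approx -11.25$)
$T{\left(O,j \right)} = -1 + j$
$z = 49$ ($z = 7^{2} = 49$)
$F{\left(U,s \right)} = -98 + 49 U$ ($F{\left(U,s \right)} = 49 \left(U - 2\right) = 49 \left(-2 + U\right) = -98 + 49 U$)
$F{\left(-1,3 \right)} J \left(-63\right) = \left(-98 + 49 \left(-1\right)\right) \left(- \frac{45}{4}\right) \left(-63\right) = \left(-98 - 49\right) \left(- \frac{45}{4}\right) \left(-63\right) = \left(-147\right) \left(- \frac{45}{4}\right) \left(-63\right) = \frac{6615}{4} \left(-63\right) = - \frac{416745}{4}$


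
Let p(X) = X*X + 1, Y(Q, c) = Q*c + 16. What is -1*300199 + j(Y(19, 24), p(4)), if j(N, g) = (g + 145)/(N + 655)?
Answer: -338324111/1127 ≈ -3.0020e+5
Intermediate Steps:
Y(Q, c) = 16 + Q*c
p(X) = 1 + X**2 (p(X) = X**2 + 1 = 1 + X**2)
j(N, g) = (145 + g)/(655 + N)
-1*300199 + j(Y(19, 24), p(4)) = -1*300199 + (145 + (1 + 4**2))/(655 + (16 + 19*24)) = -300199 + (145 + (1 + 16))/(655 + (16 + 456)) = -300199 + (145 + 17)/(655 + 472) = -300199 + 162/1127 = -338324111/1127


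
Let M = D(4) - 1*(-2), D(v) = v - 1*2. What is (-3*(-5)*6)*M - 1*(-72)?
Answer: 432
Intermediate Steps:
D(v) = -2 + v (D(v) = v - 2 = -2 + v)
M = 4 (M = (-2 + 4) - 1*(-2) = 2 + 2 = 4)
(-3*(-5)*6)*M - 1*(-72) = (-3*(-5)*6)*4 - 1*(-72) = (15*6)*4 + 72 = 90*4 + 72 = 360 + 72 = 432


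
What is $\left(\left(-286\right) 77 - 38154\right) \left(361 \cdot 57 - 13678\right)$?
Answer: $-415154224$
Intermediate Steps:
$\left(\left(-286\right) 77 - 38154\right) \left(361 \cdot 57 - 13678\right) = \left(-22022 - 38154\right) \left(20577 - 13678\right) = \left(-60176\right) 6899 = -415154224$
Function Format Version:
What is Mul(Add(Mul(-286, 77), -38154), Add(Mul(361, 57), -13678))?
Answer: -415154224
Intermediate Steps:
Mul(Add(Mul(-286, 77), -38154), Add(Mul(361, 57), -13678)) = Mul(Add(-22022, -38154), Add(20577, -13678)) = Mul(-60176, 6899) = -415154224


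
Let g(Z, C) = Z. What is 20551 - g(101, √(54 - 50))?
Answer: 20450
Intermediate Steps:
20551 - g(101, √(54 - 50)) = 20551 - 1*101 = 20551 - 101 = 20450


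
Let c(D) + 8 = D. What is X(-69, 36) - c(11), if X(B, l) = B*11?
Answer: -762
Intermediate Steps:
c(D) = -8 + D
X(B, l) = 11*B
X(-69, 36) - c(11) = 11*(-69) - (-8 + 11) = -759 - 1*3 = -759 - 3 = -762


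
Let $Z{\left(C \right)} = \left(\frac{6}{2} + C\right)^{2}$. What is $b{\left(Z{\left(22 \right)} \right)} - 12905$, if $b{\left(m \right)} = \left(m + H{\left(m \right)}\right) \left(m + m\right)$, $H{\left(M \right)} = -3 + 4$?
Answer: $769595$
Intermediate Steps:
$H{\left(M \right)} = 1$
$Z{\left(C \right)} = \left(3 + C\right)^{2}$ ($Z{\left(C \right)} = \left(6 \cdot \frac{1}{2} + C\right)^{2} = \left(3 + C\right)^{2}$)
$b{\left(m \right)} = 2 m \left(1 + m\right)$ ($b{\left(m \right)} = \left(m + 1\right) \left(m + m\right) = \left(1 + m\right) 2 m = 2 m \left(1 + m\right)$)
$b{\left(Z{\left(22 \right)} \right)} - 12905 = 2 \left(3 + 22\right)^{2} \left(1 + \left(3 + 22\right)^{2}\right) - 12905 = 2 \cdot 25^{2} \left(1 + 25^{2}\right) - 12905 = 2 \cdot 625 \left(1 + 625\right) - 12905 = 2 \cdot 625 \cdot 626 - 12905 = 782500 - 12905 = 769595$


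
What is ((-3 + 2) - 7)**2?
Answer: 64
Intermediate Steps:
((-3 + 2) - 7)**2 = (-1 - 7)**2 = (-8)**2 = 64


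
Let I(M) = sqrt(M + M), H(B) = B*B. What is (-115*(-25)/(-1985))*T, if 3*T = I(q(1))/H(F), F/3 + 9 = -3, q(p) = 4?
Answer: -575*sqrt(2)/771768 ≈ -0.0010536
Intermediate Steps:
F = -36 (F = -27 + 3*(-3) = -27 - 9 = -36)
H(B) = B**2
I(M) = sqrt(2)*sqrt(M) (I(M) = sqrt(2*M) = sqrt(2)*sqrt(M))
T = sqrt(2)/1944 (T = ((sqrt(2)*sqrt(4))/((-36)**2))/3 = ((sqrt(2)*2)/1296)/3 = ((2*sqrt(2))*(1/1296))/3 = (sqrt(2)/648)/3 = sqrt(2)/1944 ≈ 0.00072748)
(-115*(-25)/(-1985))*T = (-115*(-25)/(-1985))*(sqrt(2)/1944) = (2875*(-1/1985))*(sqrt(2)/1944) = -575*sqrt(2)/771768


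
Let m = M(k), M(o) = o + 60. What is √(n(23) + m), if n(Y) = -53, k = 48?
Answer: √55 ≈ 7.4162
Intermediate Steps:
M(o) = 60 + o
m = 108 (m = 60 + 48 = 108)
√(n(23) + m) = √(-53 + 108) = √55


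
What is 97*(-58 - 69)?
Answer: -12319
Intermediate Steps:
97*(-58 - 69) = 97*(-127) = -12319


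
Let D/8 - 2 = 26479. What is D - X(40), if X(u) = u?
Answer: 211808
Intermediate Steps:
D = 211848 (D = 16 + 8*26479 = 16 + 211832 = 211848)
D - X(40) = 211848 - 1*40 = 211848 - 40 = 211808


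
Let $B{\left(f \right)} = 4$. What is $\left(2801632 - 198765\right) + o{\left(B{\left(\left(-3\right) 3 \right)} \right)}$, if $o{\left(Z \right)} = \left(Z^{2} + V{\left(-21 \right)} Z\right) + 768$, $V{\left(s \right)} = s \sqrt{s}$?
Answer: $2603651 - 84 i \sqrt{21} \approx 2.6037 \cdot 10^{6} - 384.94 i$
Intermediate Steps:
$V{\left(s \right)} = s^{\frac{3}{2}}$
$o{\left(Z \right)} = 768 + Z^{2} - 21 i Z \sqrt{21}$ ($o{\left(Z \right)} = \left(Z^{2} + \left(-21\right)^{\frac{3}{2}} Z\right) + 768 = \left(Z^{2} + - 21 i \sqrt{21} Z\right) + 768 = \left(Z^{2} - 21 i Z \sqrt{21}\right) + 768 = 768 + Z^{2} - 21 i Z \sqrt{21}$)
$\left(2801632 - 198765\right) + o{\left(B{\left(\left(-3\right) 3 \right)} \right)} = \left(2801632 - 198765\right) + \left(768 + 4^{2} - 21 i 4 \sqrt{21}\right) = 2602867 + \left(768 + 16 - 84 i \sqrt{21}\right) = 2602867 + \left(784 - 84 i \sqrt{21}\right) = 2603651 - 84 i \sqrt{21}$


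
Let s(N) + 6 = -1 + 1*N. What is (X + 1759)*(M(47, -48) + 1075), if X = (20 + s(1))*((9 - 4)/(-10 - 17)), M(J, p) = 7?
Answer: 51311686/27 ≈ 1.9004e+6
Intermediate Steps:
s(N) = -7 + N (s(N) = -6 + (-1 + 1*N) = -6 + (-1 + N) = -7 + N)
X = -70/27 (X = (20 + (-7 + 1))*((9 - 4)/(-10 - 17)) = (20 - 6)*(5/(-27)) = 14*(5*(-1/27)) = 14*(-5/27) = -70/27 ≈ -2.5926)
(X + 1759)*(M(47, -48) + 1075) = (-70/27 + 1759)*(7 + 1075) = (47423/27)*1082 = 51311686/27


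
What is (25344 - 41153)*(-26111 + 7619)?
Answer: 292340028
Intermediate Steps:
(25344 - 41153)*(-26111 + 7619) = -15809*(-18492) = 292340028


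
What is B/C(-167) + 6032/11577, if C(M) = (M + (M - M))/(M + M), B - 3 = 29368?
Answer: 680062166/11577 ≈ 58743.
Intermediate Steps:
B = 29371 (B = 3 + 29368 = 29371)
C(M) = 1/2 (C(M) = (M + 0)/((2*M)) = M*(1/(2*M)) = 1/2)
B/C(-167) + 6032/11577 = 29371/(1/2) + 6032/11577 = 29371*2 + 6032*(1/11577) = 58742 + 6032/11577 = 680062166/11577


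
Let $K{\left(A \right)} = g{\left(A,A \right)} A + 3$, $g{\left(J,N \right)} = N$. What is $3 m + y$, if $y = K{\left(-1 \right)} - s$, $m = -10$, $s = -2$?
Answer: $-24$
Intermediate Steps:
$K{\left(A \right)} = 3 + A^{2}$ ($K{\left(A \right)} = A A + 3 = A^{2} + 3 = 3 + A^{2}$)
$y = 6$ ($y = \left(3 + \left(-1\right)^{2}\right) - -2 = \left(3 + 1\right) + 2 = 4 + 2 = 6$)
$3 m + y = 3 \left(-10\right) + 6 = -30 + 6 = -24$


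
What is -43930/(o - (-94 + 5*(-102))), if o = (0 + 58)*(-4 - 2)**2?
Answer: -21965/1346 ≈ -16.319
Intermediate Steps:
o = 2088 (o = 58*(-6)**2 = 58*36 = 2088)
-43930/(o - (-94 + 5*(-102))) = -43930/(2088 - (-94 + 5*(-102))) = -43930/(2088 - (-94 - 510)) = -43930/(2088 - 1*(-604)) = -43930/(2088 + 604) = -43930/2692 = -43930*1/2692 = -21965/1346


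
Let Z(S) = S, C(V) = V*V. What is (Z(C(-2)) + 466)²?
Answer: 220900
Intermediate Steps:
C(V) = V²
(Z(C(-2)) + 466)² = ((-2)² + 466)² = (4 + 466)² = 470² = 220900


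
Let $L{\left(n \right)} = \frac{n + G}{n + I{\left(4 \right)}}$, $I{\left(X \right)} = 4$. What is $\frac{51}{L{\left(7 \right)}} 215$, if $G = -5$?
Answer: $\frac{120615}{2} \approx 60308.0$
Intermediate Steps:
$L{\left(n \right)} = \frac{-5 + n}{4 + n}$ ($L{\left(n \right)} = \frac{n - 5}{n + 4} = \frac{-5 + n}{4 + n}$)
$\frac{51}{L{\left(7 \right)}} 215 = \frac{51}{\frac{1}{4 + 7} \left(-5 + 7\right)} 215 = \frac{51}{\frac{1}{11} \cdot 2} \cdot 215 = \frac{51}{\frac{2}{11}} \cdot 215 = 51 \cdot \frac{11}{2} \cdot 215 = \frac{561}{2} \cdot 215 = \frac{120615}{2}$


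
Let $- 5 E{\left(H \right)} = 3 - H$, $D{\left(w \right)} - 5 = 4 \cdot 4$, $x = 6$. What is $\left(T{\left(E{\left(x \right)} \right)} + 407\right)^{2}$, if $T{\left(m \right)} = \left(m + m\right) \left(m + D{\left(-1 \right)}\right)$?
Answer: $\frac{117137329}{625} \approx 1.8742 \cdot 10^{5}$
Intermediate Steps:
$D{\left(w \right)} = 21$ ($D{\left(w \right)} = 5 + 4 \cdot 4 = 5 + 16 = 21$)
$E{\left(H \right)} = - \frac{3}{5} + \frac{H}{5}$ ($E{\left(H \right)} = - \frac{3 - H}{5} = - \frac{3}{5} + \frac{H}{5}$)
$T{\left(m \right)} = 2 m \left(21 + m\right)$ ($T{\left(m \right)} = \left(m + m\right) \left(m + 21\right) = 2 m \left(21 + m\right)$)
$\left(T{\left(E{\left(x \right)} \right)} + 407\right)^{2} = \left(2 \left(- \frac{3}{5} + \frac{1}{5} \cdot 6\right) \left(21 + \left(- \frac{3}{5} + \frac{1}{5} \cdot 6\right)\right) + 407\right)^{2} = \left(2 \left(- \frac{3}{5} + \frac{6}{5}\right) \left(21 + \left(- \frac{3}{5} + \frac{6}{5}\right)\right) + 407\right)^{2} = \left(2 \cdot \frac{3}{5} \left(21 + \frac{3}{5}\right) + 407\right)^{2} = \left(2 \cdot \frac{3}{5} \cdot \frac{108}{5} + 407\right)^{2} = \left(\frac{648}{25} + 407\right)^{2} = \left(\frac{10823}{25}\right)^{2} = \frac{117137329}{625}$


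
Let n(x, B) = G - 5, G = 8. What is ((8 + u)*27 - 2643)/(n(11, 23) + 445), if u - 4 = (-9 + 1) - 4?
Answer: -2643/448 ≈ -5.8996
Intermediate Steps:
u = -8 (u = 4 + ((-9 + 1) - 4) = 4 + (-8 - 4) = 4 - 12 = -8)
n(x, B) = 3 (n(x, B) = 8 - 5 = 3)
((8 + u)*27 - 2643)/(n(11, 23) + 445) = ((8 - 8)*27 - 2643)/(3 + 445) = (0*27 - 2643)/448 = (0 - 2643)*(1/448) = -2643*1/448 = -2643/448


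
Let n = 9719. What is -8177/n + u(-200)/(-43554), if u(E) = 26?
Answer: -178196876/211650663 ≈ -0.84194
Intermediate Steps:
-8177/n + u(-200)/(-43554) = -8177/9719 + 26/(-43554) = -8177*1/9719 + 26*(-1/43554) = -8177/9719 - 13/21777 = -178196876/211650663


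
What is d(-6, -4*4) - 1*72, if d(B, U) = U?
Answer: -88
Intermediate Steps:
d(-6, -4*4) - 1*72 = -4*4 - 1*72 = -16 - 72 = -88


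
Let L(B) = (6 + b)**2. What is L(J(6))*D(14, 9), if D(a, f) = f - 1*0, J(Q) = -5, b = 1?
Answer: 441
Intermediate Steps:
D(a, f) = f (D(a, f) = f + 0 = f)
L(B) = 49 (L(B) = (6 + 1)**2 = 7**2 = 49)
L(J(6))*D(14, 9) = 49*9 = 441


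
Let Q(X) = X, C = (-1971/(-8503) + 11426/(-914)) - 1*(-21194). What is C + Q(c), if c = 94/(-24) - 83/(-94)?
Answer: 46415894092967/2191631244 ≈ 21179.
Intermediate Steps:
c = -1711/564 (c = 94*(-1/24) - 83*(-1/94) = -47/12 + 83/94 = -1711/564 ≈ -3.0337)
C = 82309473082/3885871 (C = (-1971*(-1/8503) + 11426*(-1/914)) + 21194 = (1971/8503 - 5713/457) + 21194 = -47676892/3885871 + 21194 = 82309473082/3885871 ≈ 21182.)
C + Q(c) = 82309473082/3885871 - 1711/564 = 46415894092967/2191631244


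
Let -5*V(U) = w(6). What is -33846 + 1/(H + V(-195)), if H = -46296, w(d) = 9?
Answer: -7834976699/231489 ≈ -33846.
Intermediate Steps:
V(U) = -9/5 (V(U) = -⅕*9 = -9/5)
-33846 + 1/(H + V(-195)) = -33846 + 1/(-46296 - 9/5) = -33846 + 1/(-231489/5) = -33846 - 5/231489 = -7834976699/231489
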